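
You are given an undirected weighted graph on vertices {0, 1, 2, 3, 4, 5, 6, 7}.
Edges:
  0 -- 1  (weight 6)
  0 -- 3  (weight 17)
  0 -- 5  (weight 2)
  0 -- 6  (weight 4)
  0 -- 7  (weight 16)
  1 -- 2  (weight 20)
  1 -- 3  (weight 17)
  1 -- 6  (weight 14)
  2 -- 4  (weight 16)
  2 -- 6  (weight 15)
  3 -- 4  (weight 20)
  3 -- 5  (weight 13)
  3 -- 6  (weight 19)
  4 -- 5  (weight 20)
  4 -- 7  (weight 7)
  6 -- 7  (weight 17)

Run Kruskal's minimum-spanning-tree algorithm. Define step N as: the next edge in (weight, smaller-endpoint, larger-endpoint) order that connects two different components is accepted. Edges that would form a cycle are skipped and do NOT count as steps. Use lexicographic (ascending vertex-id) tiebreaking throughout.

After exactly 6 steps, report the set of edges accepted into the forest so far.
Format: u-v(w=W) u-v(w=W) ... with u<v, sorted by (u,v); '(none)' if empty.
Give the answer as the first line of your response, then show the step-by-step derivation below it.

0-1(w=6) 0-5(w=2) 0-6(w=4) 2-6(w=15) 3-5(w=13) 4-7(w=7)

step 1: add edge 0-5 (w=2); MST = {0-5(w=2)}
step 2: add edge 0-6 (w=4); MST = {0-5(w=2) 0-6(w=4)}
step 3: add edge 0-1 (w=6); MST = {0-1(w=6) 0-5(w=2) 0-6(w=4)}
step 4: add edge 4-7 (w=7); MST = {0-1(w=6) 0-5(w=2) 0-6(w=4) 4-7(w=7)}
step 5: add edge 3-5 (w=13); MST = {0-1(w=6) 0-5(w=2) 0-6(w=4) 3-5(w=13) 4-7(w=7)}
step 6: add edge 2-6 (w=15); MST = {0-1(w=6) 0-5(w=2) 0-6(w=4) 2-6(w=15) 3-5(w=13) 4-7(w=7)}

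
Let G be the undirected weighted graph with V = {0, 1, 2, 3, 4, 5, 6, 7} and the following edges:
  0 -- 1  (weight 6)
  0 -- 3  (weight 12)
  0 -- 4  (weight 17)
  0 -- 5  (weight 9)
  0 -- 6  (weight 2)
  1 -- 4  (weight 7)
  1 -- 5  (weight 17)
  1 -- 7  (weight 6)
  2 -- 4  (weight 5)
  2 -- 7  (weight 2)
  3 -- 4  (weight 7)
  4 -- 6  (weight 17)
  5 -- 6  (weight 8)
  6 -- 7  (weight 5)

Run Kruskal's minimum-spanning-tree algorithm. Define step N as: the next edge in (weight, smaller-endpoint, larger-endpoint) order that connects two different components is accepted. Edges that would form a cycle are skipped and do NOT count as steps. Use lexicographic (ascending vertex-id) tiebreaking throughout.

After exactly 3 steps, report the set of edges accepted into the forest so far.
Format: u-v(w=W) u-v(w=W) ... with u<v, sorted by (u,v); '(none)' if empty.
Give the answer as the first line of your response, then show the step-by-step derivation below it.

0-6(w=2) 2-4(w=5) 2-7(w=2)

step 1: add edge 0-6 (w=2); MST = {0-6(w=2)}
step 2: add edge 2-7 (w=2); MST = {0-6(w=2) 2-7(w=2)}
step 3: add edge 2-4 (w=5); MST = {0-6(w=2) 2-4(w=5) 2-7(w=2)}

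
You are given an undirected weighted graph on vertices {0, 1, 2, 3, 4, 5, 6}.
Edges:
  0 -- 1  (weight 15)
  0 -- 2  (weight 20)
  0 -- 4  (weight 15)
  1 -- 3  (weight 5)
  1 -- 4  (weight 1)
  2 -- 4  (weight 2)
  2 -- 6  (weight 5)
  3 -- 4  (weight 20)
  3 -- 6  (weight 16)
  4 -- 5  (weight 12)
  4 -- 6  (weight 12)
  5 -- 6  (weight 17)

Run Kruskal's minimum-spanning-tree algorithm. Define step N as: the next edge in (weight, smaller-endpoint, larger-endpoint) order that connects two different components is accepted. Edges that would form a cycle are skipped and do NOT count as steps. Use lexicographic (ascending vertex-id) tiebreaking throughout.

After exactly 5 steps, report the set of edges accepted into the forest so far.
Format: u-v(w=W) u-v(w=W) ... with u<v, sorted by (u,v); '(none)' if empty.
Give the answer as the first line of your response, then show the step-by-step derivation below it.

1-3(w=5) 1-4(w=1) 2-4(w=2) 2-6(w=5) 4-5(w=12)

step 1: add edge 1-4 (w=1); MST = {1-4(w=1)}
step 2: add edge 2-4 (w=2); MST = {1-4(w=1) 2-4(w=2)}
step 3: add edge 1-3 (w=5); MST = {1-3(w=5) 1-4(w=1) 2-4(w=2)}
step 4: add edge 2-6 (w=5); MST = {1-3(w=5) 1-4(w=1) 2-4(w=2) 2-6(w=5)}
step 5: add edge 4-5 (w=12); MST = {1-3(w=5) 1-4(w=1) 2-4(w=2) 2-6(w=5) 4-5(w=12)}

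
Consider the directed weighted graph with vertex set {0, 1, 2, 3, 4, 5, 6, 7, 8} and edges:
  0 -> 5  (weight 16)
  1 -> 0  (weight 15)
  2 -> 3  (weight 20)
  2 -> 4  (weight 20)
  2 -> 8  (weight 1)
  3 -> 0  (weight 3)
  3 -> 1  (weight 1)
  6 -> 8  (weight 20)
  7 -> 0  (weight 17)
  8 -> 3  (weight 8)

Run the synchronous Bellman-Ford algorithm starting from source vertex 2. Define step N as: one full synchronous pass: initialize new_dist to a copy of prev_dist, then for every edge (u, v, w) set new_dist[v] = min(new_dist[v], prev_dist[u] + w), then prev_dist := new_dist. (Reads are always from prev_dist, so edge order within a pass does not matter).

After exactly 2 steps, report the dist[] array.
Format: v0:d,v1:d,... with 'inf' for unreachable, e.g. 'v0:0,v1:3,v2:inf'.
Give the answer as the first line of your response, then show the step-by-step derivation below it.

v0:23,v1:21,v2:0,v3:9,v4:20,v5:inf,v6:inf,v7:inf,v8:1

step 1: dist = v0:inf,v1:inf,v2:0,v3:20,v4:20,v5:inf,v6:inf,v7:inf,v8:1
step 2: dist = v0:23,v1:21,v2:0,v3:9,v4:20,v5:inf,v6:inf,v7:inf,v8:1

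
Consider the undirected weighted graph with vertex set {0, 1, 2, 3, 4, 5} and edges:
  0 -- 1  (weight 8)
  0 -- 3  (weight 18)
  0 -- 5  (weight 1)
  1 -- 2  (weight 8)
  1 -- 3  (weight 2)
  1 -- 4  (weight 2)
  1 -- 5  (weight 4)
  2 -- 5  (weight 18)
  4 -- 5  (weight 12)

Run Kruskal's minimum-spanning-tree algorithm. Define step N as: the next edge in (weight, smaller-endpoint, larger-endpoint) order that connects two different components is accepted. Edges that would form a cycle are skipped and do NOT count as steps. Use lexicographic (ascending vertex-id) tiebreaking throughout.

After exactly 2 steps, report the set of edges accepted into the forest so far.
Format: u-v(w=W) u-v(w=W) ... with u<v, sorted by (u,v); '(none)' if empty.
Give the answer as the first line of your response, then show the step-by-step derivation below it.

0-5(w=1) 1-3(w=2)

step 1: add edge 0-5 (w=1); MST = {0-5(w=1)}
step 2: add edge 1-3 (w=2); MST = {0-5(w=1) 1-3(w=2)}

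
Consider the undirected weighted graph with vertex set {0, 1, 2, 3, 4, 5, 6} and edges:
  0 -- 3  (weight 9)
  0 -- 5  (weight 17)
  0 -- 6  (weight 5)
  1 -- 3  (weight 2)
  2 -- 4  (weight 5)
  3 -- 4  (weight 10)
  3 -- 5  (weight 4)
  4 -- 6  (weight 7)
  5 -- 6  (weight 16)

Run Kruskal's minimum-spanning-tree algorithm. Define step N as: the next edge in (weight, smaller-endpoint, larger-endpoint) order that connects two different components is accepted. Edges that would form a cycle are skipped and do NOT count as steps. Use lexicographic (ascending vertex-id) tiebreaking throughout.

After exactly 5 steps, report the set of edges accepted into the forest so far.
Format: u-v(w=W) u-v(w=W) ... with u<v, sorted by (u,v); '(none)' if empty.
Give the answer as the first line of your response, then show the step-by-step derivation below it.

0-6(w=5) 1-3(w=2) 2-4(w=5) 3-5(w=4) 4-6(w=7)

step 1: add edge 1-3 (w=2); MST = {1-3(w=2)}
step 2: add edge 3-5 (w=4); MST = {1-3(w=2) 3-5(w=4)}
step 3: add edge 0-6 (w=5); MST = {0-6(w=5) 1-3(w=2) 3-5(w=4)}
step 4: add edge 2-4 (w=5); MST = {0-6(w=5) 1-3(w=2) 2-4(w=5) 3-5(w=4)}
step 5: add edge 4-6 (w=7); MST = {0-6(w=5) 1-3(w=2) 2-4(w=5) 3-5(w=4) 4-6(w=7)}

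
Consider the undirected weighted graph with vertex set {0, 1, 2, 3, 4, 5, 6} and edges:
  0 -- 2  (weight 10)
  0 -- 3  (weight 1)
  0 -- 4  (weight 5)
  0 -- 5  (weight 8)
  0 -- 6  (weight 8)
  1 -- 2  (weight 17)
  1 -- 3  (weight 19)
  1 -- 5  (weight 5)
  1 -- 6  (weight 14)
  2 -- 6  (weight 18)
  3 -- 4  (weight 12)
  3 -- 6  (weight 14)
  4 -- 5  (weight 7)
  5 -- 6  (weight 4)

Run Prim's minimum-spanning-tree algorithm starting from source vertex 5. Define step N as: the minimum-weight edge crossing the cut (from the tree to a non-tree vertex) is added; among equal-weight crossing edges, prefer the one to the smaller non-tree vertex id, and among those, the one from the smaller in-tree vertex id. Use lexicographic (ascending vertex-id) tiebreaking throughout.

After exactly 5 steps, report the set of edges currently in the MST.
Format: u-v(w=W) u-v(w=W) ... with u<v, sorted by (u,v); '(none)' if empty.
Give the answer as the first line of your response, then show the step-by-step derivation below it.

0-3(w=1) 0-4(w=5) 1-5(w=5) 4-5(w=7) 5-6(w=4)

step 1: add edge 5-6 (w=4); MST = {5-6(w=4)}
step 2: add edge 1-5 (w=5); MST = {1-5(w=5) 5-6(w=4)}
step 3: add edge 4-5 (w=7); MST = {1-5(w=5) 4-5(w=7) 5-6(w=4)}
step 4: add edge 0-4 (w=5); MST = {0-4(w=5) 1-5(w=5) 4-5(w=7) 5-6(w=4)}
step 5: add edge 0-3 (w=1); MST = {0-3(w=1) 0-4(w=5) 1-5(w=5) 4-5(w=7) 5-6(w=4)}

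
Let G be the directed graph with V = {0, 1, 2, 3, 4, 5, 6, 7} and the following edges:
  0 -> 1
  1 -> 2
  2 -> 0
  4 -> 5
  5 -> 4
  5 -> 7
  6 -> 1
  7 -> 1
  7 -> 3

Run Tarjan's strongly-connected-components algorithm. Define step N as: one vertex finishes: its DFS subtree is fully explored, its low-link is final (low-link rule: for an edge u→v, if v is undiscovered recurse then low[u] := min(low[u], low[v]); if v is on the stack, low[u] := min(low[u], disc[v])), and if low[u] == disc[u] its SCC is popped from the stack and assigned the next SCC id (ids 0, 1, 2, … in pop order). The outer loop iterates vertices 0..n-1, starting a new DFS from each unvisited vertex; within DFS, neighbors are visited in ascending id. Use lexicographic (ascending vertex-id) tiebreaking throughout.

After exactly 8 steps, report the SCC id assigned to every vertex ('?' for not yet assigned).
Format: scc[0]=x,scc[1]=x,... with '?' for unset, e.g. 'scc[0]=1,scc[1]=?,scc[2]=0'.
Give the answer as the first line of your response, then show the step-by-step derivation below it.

scc[0]=0,scc[1]=0,scc[2]=0,scc[3]=1,scc[4]=3,scc[5]=3,scc[6]=4,scc[7]=2

step 1: low=(low[0]=0,low[1]=1,low[2]=0,low[3]=?,low[4]=?,low[5]=?,low[6]=?,low[7]=?); scc=(scc[0]=?,scc[1]=?,scc[2]=?,scc[3]=?,scc[4]=?,scc[5]=?,scc[6]=?,scc[7]=?)
step 2: low=(low[0]=0,low[1]=0,low[2]=0,low[3]=?,low[4]=?,low[5]=?,low[6]=?,low[7]=?); scc=(scc[0]=?,scc[1]=?,scc[2]=?,scc[3]=?,scc[4]=?,scc[5]=?,scc[6]=?,scc[7]=?)
step 3: low=(low[0]=0,low[1]=0,low[2]=0,low[3]=?,low[4]=?,low[5]=?,low[6]=?,low[7]=?); scc=(scc[0]=0,scc[1]=0,scc[2]=0,scc[3]=?,scc[4]=?,scc[5]=?,scc[6]=?,scc[7]=?)
step 4: low=(low[0]=0,low[1]=0,low[2]=0,low[3]=3,low[4]=?,low[5]=?,low[6]=?,low[7]=?); scc=(scc[0]=0,scc[1]=0,scc[2]=0,scc[3]=1,scc[4]=?,scc[5]=?,scc[6]=?,scc[7]=?)
step 5: low=(low[0]=0,low[1]=0,low[2]=0,low[3]=3,low[4]=4,low[5]=4,low[6]=?,low[7]=6); scc=(scc[0]=0,scc[1]=0,scc[2]=0,scc[3]=1,scc[4]=?,scc[5]=?,scc[6]=?,scc[7]=2)
step 6: low=(low[0]=0,low[1]=0,low[2]=0,low[3]=3,low[4]=4,low[5]=4,low[6]=?,low[7]=6); scc=(scc[0]=0,scc[1]=0,scc[2]=0,scc[3]=1,scc[4]=?,scc[5]=?,scc[6]=?,scc[7]=2)
step 7: low=(low[0]=0,low[1]=0,low[2]=0,low[3]=3,low[4]=4,low[5]=4,low[6]=?,low[7]=6); scc=(scc[0]=0,scc[1]=0,scc[2]=0,scc[3]=1,scc[4]=3,scc[5]=3,scc[6]=?,scc[7]=2)
step 8: low=(low[0]=0,low[1]=0,low[2]=0,low[3]=3,low[4]=4,low[5]=4,low[6]=7,low[7]=6); scc=(scc[0]=0,scc[1]=0,scc[2]=0,scc[3]=1,scc[4]=3,scc[5]=3,scc[6]=4,scc[7]=2)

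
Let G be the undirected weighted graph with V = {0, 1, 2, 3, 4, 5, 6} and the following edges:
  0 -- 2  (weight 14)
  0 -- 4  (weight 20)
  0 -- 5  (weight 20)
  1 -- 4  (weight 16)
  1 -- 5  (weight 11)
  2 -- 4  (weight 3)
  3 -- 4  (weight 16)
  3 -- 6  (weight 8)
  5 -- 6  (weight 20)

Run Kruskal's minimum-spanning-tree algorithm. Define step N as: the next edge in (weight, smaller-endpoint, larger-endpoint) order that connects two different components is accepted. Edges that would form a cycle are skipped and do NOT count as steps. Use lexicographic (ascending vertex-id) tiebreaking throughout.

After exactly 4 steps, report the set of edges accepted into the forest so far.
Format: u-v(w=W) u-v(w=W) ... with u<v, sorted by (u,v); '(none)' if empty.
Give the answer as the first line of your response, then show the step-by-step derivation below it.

0-2(w=14) 1-5(w=11) 2-4(w=3) 3-6(w=8)

step 1: add edge 2-4 (w=3); MST = {2-4(w=3)}
step 2: add edge 3-6 (w=8); MST = {2-4(w=3) 3-6(w=8)}
step 3: add edge 1-5 (w=11); MST = {1-5(w=11) 2-4(w=3) 3-6(w=8)}
step 4: add edge 0-2 (w=14); MST = {0-2(w=14) 1-5(w=11) 2-4(w=3) 3-6(w=8)}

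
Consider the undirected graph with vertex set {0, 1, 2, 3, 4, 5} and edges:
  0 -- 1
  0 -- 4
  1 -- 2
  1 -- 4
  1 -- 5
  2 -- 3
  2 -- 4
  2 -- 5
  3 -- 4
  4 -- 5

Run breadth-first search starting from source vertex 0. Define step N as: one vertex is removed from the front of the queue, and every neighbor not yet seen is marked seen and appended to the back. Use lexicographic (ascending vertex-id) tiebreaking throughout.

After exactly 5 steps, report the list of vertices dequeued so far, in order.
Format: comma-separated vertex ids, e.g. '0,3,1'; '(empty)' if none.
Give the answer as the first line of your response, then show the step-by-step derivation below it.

0,1,4,2,5

step 1: dequeue 0; queue=[1,4]; order=0
step 2: dequeue 1; queue=[4,2,5]; order=0,1
step 3: dequeue 4; queue=[2,5,3]; order=0,1,4
step 4: dequeue 2; queue=[5,3]; order=0,1,4,2
step 5: dequeue 5; queue=[3]; order=0,1,4,2,5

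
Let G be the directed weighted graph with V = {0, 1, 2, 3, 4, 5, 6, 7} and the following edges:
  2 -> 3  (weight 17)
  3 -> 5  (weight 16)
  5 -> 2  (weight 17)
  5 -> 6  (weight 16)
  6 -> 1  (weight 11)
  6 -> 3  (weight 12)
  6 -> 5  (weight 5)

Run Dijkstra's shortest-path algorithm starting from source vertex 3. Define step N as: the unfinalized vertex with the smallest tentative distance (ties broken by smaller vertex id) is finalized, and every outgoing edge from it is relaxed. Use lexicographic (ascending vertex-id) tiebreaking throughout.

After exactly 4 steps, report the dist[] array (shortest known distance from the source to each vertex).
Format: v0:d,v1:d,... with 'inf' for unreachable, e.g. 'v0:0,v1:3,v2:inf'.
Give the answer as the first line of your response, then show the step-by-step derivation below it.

v0:inf,v1:43,v2:33,v3:0,v4:inf,v5:16,v6:32,v7:inf

step 1: dist = v0:inf,v1:inf,v2:inf,v3:0,v4:inf,v5:16,v6:inf,v7:inf
step 2: dist = v0:inf,v1:inf,v2:33,v3:0,v4:inf,v5:16,v6:32,v7:inf
step 3: dist = v0:inf,v1:43,v2:33,v3:0,v4:inf,v5:16,v6:32,v7:inf
step 4: dist = v0:inf,v1:43,v2:33,v3:0,v4:inf,v5:16,v6:32,v7:inf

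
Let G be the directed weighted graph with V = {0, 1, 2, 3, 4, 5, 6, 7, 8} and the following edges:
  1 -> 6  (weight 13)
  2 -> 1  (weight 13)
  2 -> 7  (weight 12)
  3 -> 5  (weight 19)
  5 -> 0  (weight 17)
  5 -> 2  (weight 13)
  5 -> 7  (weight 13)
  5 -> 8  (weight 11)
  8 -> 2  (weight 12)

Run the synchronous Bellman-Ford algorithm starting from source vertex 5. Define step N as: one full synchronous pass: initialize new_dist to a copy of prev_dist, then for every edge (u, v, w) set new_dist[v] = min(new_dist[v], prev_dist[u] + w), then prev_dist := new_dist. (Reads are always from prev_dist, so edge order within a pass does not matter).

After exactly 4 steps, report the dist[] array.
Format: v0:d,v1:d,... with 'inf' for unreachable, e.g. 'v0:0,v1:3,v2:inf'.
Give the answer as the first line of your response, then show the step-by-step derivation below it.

v0:17,v1:26,v2:13,v3:inf,v4:inf,v5:0,v6:39,v7:13,v8:11

step 1: dist = v0:17,v1:inf,v2:13,v3:inf,v4:inf,v5:0,v6:inf,v7:13,v8:11
step 2: dist = v0:17,v1:26,v2:13,v3:inf,v4:inf,v5:0,v6:inf,v7:13,v8:11
step 3: dist = v0:17,v1:26,v2:13,v3:inf,v4:inf,v5:0,v6:39,v7:13,v8:11
step 4: dist = v0:17,v1:26,v2:13,v3:inf,v4:inf,v5:0,v6:39,v7:13,v8:11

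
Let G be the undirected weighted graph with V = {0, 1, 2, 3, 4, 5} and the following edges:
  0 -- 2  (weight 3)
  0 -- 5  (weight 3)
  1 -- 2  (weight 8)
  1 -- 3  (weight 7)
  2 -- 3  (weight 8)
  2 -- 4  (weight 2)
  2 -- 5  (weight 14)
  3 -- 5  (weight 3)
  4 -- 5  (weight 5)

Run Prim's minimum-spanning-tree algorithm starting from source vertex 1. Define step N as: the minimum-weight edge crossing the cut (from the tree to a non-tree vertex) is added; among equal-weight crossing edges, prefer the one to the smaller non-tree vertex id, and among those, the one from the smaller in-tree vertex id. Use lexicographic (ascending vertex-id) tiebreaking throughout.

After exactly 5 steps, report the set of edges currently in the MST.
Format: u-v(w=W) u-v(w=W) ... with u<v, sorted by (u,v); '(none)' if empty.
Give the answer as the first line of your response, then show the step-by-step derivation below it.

0-2(w=3) 0-5(w=3) 1-3(w=7) 2-4(w=2) 3-5(w=3)

step 1: add edge 1-3 (w=7); MST = {1-3(w=7)}
step 2: add edge 3-5 (w=3); MST = {1-3(w=7) 3-5(w=3)}
step 3: add edge 0-5 (w=3); MST = {0-5(w=3) 1-3(w=7) 3-5(w=3)}
step 4: add edge 0-2 (w=3); MST = {0-2(w=3) 0-5(w=3) 1-3(w=7) 3-5(w=3)}
step 5: add edge 2-4 (w=2); MST = {0-2(w=3) 0-5(w=3) 1-3(w=7) 2-4(w=2) 3-5(w=3)}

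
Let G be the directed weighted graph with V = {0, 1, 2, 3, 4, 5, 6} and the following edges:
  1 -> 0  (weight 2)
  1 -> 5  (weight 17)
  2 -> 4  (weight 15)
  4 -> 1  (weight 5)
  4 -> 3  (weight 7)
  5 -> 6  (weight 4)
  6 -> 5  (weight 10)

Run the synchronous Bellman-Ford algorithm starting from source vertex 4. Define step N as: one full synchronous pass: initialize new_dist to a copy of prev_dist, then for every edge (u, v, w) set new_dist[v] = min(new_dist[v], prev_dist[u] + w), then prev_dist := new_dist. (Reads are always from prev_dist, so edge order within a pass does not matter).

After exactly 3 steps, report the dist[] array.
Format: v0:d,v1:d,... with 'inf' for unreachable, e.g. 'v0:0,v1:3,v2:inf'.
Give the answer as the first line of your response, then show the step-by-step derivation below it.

v0:7,v1:5,v2:inf,v3:7,v4:0,v5:22,v6:26

step 1: dist = v0:inf,v1:5,v2:inf,v3:7,v4:0,v5:inf,v6:inf
step 2: dist = v0:7,v1:5,v2:inf,v3:7,v4:0,v5:22,v6:inf
step 3: dist = v0:7,v1:5,v2:inf,v3:7,v4:0,v5:22,v6:26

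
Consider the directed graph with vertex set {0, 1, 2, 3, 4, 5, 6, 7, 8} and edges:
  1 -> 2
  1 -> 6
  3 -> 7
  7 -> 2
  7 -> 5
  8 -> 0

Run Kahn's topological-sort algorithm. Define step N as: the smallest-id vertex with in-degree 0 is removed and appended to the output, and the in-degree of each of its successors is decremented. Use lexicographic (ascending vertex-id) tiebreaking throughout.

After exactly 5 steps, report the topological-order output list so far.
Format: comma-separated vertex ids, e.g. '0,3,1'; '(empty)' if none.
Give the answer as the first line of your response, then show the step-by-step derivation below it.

1,3,4,6,7

step 1: output 1; order=[1]; indeg=(1,0,1,0,0,1,0,1,0)
step 2: output 3; order=[1,3]; indeg=(1,0,1,0,0,1,0,0,0)
step 3: output 4; order=[1,3,4]; indeg=(1,0,1,0,0,1,0,0,0)
step 4: output 6; order=[1,3,4,6]; indeg=(1,0,1,0,0,1,0,0,0)
step 5: output 7; order=[1,3,4,6,7]; indeg=(1,0,0,0,0,0,0,0,0)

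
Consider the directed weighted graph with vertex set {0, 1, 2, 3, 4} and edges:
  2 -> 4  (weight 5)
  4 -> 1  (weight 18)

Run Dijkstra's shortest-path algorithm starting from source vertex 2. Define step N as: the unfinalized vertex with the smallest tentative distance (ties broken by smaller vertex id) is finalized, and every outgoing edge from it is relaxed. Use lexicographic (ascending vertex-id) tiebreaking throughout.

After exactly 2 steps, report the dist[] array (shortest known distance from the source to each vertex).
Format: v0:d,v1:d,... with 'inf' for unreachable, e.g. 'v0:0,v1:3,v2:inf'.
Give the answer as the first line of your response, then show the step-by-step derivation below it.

v0:inf,v1:23,v2:0,v3:inf,v4:5

step 1: dist = v0:inf,v1:inf,v2:0,v3:inf,v4:5
step 2: dist = v0:inf,v1:23,v2:0,v3:inf,v4:5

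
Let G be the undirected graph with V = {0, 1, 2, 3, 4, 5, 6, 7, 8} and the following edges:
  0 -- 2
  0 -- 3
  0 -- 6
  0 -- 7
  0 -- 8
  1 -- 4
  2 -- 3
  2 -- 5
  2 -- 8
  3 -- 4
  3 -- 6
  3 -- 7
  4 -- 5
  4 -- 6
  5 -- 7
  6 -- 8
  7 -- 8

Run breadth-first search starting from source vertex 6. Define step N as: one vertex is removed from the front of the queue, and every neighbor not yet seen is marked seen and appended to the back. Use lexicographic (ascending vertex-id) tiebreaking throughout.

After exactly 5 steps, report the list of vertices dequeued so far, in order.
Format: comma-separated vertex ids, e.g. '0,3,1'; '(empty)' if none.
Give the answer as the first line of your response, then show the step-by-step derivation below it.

6,0,3,4,8

step 1: dequeue 6; queue=[0,3,4,8]; order=6
step 2: dequeue 0; queue=[3,4,8,2,7]; order=6,0
step 3: dequeue 3; queue=[4,8,2,7]; order=6,0,3
step 4: dequeue 4; queue=[8,2,7,1,5]; order=6,0,3,4
step 5: dequeue 8; queue=[2,7,1,5]; order=6,0,3,4,8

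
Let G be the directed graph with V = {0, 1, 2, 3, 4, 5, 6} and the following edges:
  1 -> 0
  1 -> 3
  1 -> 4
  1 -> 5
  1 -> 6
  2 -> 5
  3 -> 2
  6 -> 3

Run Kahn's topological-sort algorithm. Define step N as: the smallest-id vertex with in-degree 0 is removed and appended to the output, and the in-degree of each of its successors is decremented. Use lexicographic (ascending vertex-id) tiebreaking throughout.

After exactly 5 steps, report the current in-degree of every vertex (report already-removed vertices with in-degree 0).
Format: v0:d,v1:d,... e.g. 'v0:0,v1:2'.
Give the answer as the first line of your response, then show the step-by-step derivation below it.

v0:0,v1:0,v2:0,v3:0,v4:0,v5:1,v6:0

step 1: output 1; order=[1]; indeg=(0,0,1,1,0,1,0)
step 2: output 0; order=[1,0]; indeg=(0,0,1,1,0,1,0)
step 3: output 4; order=[1,0,4]; indeg=(0,0,1,1,0,1,0)
step 4: output 6; order=[1,0,4,6]; indeg=(0,0,1,0,0,1,0)
step 5: output 3; order=[1,0,4,6,3]; indeg=(0,0,0,0,0,1,0)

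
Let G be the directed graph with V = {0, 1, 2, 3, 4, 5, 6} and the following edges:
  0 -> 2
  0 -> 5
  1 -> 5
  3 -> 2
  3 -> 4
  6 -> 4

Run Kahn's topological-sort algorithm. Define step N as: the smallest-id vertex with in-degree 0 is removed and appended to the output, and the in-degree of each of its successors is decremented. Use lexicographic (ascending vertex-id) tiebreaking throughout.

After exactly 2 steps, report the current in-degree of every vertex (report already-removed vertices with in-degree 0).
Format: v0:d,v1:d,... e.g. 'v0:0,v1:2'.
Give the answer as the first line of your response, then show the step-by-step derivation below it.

v0:0,v1:0,v2:1,v3:0,v4:2,v5:0,v6:0

step 1: output 0; order=[0]; indeg=(0,0,1,0,2,1,0)
step 2: output 1; order=[0,1]; indeg=(0,0,1,0,2,0,0)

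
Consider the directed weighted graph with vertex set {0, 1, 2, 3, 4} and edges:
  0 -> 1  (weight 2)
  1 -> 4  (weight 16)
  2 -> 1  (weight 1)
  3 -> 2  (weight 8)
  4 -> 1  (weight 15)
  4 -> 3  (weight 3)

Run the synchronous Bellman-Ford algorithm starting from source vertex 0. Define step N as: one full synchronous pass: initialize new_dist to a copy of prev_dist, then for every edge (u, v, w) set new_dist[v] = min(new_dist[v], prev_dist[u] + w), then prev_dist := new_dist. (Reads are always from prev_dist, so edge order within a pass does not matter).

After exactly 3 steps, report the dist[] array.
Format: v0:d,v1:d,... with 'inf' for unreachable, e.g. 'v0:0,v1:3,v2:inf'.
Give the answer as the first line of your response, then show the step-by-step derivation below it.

v0:0,v1:2,v2:inf,v3:21,v4:18

step 1: dist = v0:0,v1:2,v2:inf,v3:inf,v4:inf
step 2: dist = v0:0,v1:2,v2:inf,v3:inf,v4:18
step 3: dist = v0:0,v1:2,v2:inf,v3:21,v4:18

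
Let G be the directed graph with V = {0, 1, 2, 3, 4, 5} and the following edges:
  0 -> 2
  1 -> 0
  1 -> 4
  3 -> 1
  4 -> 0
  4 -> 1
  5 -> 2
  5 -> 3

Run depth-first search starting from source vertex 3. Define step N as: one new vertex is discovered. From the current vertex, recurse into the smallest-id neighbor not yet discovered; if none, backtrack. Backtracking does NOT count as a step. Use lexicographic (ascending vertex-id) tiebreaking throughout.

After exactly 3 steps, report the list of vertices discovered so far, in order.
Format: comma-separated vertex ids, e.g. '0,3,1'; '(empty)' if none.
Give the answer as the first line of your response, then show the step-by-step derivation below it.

3,1,0

step 1: discover 3; path=3; order=3
step 2: discover 1; path=3>1; order=3,1
step 3: discover 0; path=3>1>0; order=3,1,0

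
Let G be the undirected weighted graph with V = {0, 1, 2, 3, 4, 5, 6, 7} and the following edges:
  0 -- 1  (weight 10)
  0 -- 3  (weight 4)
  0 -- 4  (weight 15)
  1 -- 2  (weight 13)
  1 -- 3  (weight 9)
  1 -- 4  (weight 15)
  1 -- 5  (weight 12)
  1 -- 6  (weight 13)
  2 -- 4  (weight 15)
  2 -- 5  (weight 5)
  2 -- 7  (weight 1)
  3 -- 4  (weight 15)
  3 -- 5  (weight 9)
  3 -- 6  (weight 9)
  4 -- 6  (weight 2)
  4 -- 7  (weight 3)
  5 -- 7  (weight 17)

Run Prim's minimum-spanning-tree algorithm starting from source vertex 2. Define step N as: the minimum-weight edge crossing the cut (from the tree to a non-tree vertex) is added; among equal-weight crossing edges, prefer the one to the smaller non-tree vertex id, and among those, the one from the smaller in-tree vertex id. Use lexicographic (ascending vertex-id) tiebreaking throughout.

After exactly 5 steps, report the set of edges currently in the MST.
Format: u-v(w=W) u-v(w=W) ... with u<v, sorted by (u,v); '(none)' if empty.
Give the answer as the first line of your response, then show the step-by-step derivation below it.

2-5(w=5) 2-7(w=1) 3-5(w=9) 4-6(w=2) 4-7(w=3)

step 1: add edge 2-7 (w=1); MST = {2-7(w=1)}
step 2: add edge 4-7 (w=3); MST = {2-7(w=1) 4-7(w=3)}
step 3: add edge 4-6 (w=2); MST = {2-7(w=1) 4-6(w=2) 4-7(w=3)}
step 4: add edge 2-5 (w=5); MST = {2-5(w=5) 2-7(w=1) 4-6(w=2) 4-7(w=3)}
step 5: add edge 3-5 (w=9); MST = {2-5(w=5) 2-7(w=1) 3-5(w=9) 4-6(w=2) 4-7(w=3)}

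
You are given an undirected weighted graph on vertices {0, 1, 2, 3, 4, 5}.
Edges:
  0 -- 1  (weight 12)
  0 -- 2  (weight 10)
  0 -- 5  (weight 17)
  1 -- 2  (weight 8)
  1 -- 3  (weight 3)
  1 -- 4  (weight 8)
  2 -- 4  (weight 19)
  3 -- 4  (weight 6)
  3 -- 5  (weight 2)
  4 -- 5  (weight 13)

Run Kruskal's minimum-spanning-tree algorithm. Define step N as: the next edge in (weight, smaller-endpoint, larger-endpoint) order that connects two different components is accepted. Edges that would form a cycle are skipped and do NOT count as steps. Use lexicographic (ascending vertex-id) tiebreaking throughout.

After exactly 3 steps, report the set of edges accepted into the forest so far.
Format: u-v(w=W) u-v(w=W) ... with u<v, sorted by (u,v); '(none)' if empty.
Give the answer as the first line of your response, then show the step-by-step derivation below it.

1-3(w=3) 3-4(w=6) 3-5(w=2)

step 1: add edge 3-5 (w=2); MST = {3-5(w=2)}
step 2: add edge 1-3 (w=3); MST = {1-3(w=3) 3-5(w=2)}
step 3: add edge 3-4 (w=6); MST = {1-3(w=3) 3-4(w=6) 3-5(w=2)}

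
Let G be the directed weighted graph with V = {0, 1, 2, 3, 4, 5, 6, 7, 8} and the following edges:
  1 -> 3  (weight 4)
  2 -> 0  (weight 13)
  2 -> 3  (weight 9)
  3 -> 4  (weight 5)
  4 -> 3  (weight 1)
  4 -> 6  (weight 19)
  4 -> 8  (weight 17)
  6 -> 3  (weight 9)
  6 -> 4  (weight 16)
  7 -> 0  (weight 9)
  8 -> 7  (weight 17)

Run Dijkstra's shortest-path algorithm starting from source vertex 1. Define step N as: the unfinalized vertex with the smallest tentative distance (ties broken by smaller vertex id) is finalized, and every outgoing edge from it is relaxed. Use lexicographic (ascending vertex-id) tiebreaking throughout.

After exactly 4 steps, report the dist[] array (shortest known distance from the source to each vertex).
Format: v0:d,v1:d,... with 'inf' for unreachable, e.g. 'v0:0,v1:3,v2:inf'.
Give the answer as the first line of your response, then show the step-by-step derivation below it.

v0:inf,v1:0,v2:inf,v3:4,v4:9,v5:inf,v6:28,v7:43,v8:26

step 1: dist = v0:inf,v1:0,v2:inf,v3:4,v4:inf,v5:inf,v6:inf,v7:inf,v8:inf
step 2: dist = v0:inf,v1:0,v2:inf,v3:4,v4:9,v5:inf,v6:inf,v7:inf,v8:inf
step 3: dist = v0:inf,v1:0,v2:inf,v3:4,v4:9,v5:inf,v6:28,v7:inf,v8:26
step 4: dist = v0:inf,v1:0,v2:inf,v3:4,v4:9,v5:inf,v6:28,v7:43,v8:26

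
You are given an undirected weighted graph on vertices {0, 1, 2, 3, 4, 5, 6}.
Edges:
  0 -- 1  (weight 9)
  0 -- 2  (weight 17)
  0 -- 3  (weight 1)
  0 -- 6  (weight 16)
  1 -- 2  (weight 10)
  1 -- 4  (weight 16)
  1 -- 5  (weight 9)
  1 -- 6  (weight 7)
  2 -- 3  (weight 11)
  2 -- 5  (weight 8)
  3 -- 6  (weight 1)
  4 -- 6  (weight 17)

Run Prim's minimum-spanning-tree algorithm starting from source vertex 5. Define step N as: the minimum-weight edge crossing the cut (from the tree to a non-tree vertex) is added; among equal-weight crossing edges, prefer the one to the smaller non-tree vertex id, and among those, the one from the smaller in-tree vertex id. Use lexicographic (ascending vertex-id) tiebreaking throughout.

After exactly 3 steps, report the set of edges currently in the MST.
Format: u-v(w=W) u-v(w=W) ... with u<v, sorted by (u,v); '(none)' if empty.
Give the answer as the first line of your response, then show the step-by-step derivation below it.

1-5(w=9) 1-6(w=7) 2-5(w=8)

step 1: add edge 2-5 (w=8); MST = {2-5(w=8)}
step 2: add edge 1-5 (w=9); MST = {1-5(w=9) 2-5(w=8)}
step 3: add edge 1-6 (w=7); MST = {1-5(w=9) 1-6(w=7) 2-5(w=8)}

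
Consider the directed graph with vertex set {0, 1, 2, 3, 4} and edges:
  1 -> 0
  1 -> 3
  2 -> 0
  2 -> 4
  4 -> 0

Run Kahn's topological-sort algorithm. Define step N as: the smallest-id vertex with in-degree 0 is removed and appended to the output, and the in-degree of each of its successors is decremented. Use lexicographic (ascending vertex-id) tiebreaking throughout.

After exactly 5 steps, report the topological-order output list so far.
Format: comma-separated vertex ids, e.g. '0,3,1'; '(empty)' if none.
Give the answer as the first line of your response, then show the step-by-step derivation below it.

1,2,3,4,0

step 1: output 1; order=[1]; indeg=(2,0,0,0,1)
step 2: output 2; order=[1,2]; indeg=(1,0,0,0,0)
step 3: output 3; order=[1,2,3]; indeg=(1,0,0,0,0)
step 4: output 4; order=[1,2,3,4]; indeg=(0,0,0,0,0)
step 5: output 0; order=[1,2,3,4,0]; indeg=(0,0,0,0,0)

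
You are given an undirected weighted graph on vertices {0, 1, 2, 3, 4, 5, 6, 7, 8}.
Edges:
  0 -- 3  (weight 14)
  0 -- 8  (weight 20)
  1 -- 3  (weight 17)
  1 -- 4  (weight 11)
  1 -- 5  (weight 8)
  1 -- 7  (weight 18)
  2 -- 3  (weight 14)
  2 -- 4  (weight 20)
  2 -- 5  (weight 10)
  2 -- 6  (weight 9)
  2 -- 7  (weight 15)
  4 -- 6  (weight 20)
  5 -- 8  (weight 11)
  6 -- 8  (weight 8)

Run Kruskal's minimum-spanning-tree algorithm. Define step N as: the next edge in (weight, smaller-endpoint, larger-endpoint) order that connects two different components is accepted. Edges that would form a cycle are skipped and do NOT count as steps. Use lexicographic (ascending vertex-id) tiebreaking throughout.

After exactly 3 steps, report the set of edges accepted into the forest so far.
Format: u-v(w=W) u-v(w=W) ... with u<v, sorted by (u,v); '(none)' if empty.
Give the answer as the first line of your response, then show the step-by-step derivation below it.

1-5(w=8) 2-6(w=9) 6-8(w=8)

step 1: add edge 1-5 (w=8); MST = {1-5(w=8)}
step 2: add edge 6-8 (w=8); MST = {1-5(w=8) 6-8(w=8)}
step 3: add edge 2-6 (w=9); MST = {1-5(w=8) 2-6(w=9) 6-8(w=8)}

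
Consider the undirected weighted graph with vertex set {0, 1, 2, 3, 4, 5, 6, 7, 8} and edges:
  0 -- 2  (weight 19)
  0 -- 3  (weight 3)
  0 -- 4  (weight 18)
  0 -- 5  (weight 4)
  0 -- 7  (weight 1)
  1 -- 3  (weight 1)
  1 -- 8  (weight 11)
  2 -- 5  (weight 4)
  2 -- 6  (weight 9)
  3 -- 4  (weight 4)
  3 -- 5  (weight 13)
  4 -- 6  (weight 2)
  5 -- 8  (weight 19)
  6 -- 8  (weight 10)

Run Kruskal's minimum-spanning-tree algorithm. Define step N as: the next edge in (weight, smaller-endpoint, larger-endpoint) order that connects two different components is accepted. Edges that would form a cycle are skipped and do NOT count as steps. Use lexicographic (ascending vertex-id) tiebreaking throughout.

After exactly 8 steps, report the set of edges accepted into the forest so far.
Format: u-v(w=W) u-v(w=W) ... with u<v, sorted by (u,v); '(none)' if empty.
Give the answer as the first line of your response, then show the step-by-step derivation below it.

0-3(w=3) 0-5(w=4) 0-7(w=1) 1-3(w=1) 2-5(w=4) 3-4(w=4) 4-6(w=2) 6-8(w=10)

step 1: add edge 0-7 (w=1); MST = {0-7(w=1)}
step 2: add edge 1-3 (w=1); MST = {0-7(w=1) 1-3(w=1)}
step 3: add edge 4-6 (w=2); MST = {0-7(w=1) 1-3(w=1) 4-6(w=2)}
step 4: add edge 0-3 (w=3); MST = {0-3(w=3) 0-7(w=1) 1-3(w=1) 4-6(w=2)}
step 5: add edge 0-5 (w=4); MST = {0-3(w=3) 0-5(w=4) 0-7(w=1) 1-3(w=1) 4-6(w=2)}
step 6: add edge 2-5 (w=4); MST = {0-3(w=3) 0-5(w=4) 0-7(w=1) 1-3(w=1) 2-5(w=4) 4-6(w=2)}
step 7: add edge 3-4 (w=4); MST = {0-3(w=3) 0-5(w=4) 0-7(w=1) 1-3(w=1) 2-5(w=4) 3-4(w=4) 4-6(w=2)}
step 8: add edge 6-8 (w=10); MST = {0-3(w=3) 0-5(w=4) 0-7(w=1) 1-3(w=1) 2-5(w=4) 3-4(w=4) 4-6(w=2) 6-8(w=10)}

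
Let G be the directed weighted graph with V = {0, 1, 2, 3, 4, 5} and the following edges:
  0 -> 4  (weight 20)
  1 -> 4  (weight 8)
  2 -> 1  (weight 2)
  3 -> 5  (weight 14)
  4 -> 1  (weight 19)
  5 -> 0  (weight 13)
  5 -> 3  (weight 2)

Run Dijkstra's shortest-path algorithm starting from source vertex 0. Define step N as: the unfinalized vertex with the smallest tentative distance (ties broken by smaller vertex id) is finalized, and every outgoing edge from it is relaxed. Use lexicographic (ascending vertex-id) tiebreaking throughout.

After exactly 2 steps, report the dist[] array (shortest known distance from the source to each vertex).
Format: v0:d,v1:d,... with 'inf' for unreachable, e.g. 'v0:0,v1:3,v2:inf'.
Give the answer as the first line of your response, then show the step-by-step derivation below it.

v0:0,v1:39,v2:inf,v3:inf,v4:20,v5:inf

step 1: dist = v0:0,v1:inf,v2:inf,v3:inf,v4:20,v5:inf
step 2: dist = v0:0,v1:39,v2:inf,v3:inf,v4:20,v5:inf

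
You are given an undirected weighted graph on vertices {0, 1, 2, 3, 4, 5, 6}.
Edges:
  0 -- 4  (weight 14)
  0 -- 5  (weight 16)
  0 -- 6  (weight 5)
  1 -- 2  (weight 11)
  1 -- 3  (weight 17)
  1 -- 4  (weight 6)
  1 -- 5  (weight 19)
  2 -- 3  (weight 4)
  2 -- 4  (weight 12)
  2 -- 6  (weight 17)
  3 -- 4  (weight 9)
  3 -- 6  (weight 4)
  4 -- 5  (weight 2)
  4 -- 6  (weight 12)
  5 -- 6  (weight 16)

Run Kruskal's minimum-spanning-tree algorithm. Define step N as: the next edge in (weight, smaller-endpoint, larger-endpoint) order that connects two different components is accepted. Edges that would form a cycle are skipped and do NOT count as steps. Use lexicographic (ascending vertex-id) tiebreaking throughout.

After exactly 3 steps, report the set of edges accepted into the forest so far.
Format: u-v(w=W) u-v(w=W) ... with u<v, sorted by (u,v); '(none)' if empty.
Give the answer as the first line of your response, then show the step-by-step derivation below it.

2-3(w=4) 3-6(w=4) 4-5(w=2)

step 1: add edge 4-5 (w=2); MST = {4-5(w=2)}
step 2: add edge 2-3 (w=4); MST = {2-3(w=4) 4-5(w=2)}
step 3: add edge 3-6 (w=4); MST = {2-3(w=4) 3-6(w=4) 4-5(w=2)}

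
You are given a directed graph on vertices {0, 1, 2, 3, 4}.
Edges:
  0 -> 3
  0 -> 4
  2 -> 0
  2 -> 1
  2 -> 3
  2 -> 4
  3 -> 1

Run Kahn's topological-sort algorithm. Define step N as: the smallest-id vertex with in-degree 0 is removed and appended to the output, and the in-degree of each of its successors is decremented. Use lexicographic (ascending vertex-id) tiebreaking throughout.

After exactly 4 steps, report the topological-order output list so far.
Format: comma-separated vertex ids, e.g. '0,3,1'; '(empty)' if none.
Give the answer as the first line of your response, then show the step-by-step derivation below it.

2,0,3,1

step 1: output 2; order=[2]; indeg=(0,1,0,1,1)
step 2: output 0; order=[2,0]; indeg=(0,1,0,0,0)
step 3: output 3; order=[2,0,3]; indeg=(0,0,0,0,0)
step 4: output 1; order=[2,0,3,1]; indeg=(0,0,0,0,0)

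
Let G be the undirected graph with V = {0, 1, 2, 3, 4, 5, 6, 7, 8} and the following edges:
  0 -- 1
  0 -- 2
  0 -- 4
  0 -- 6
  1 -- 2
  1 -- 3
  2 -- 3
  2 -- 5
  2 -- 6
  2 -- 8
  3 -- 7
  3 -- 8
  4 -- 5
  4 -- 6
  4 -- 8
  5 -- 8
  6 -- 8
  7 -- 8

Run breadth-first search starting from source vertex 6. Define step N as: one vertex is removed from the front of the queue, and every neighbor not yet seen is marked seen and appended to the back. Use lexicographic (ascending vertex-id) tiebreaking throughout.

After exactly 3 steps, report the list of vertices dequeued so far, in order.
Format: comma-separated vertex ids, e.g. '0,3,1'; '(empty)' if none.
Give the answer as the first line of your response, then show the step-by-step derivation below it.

6,0,2

step 1: dequeue 6; queue=[0,2,4,8]; order=6
step 2: dequeue 0; queue=[2,4,8,1]; order=6,0
step 3: dequeue 2; queue=[4,8,1,3,5]; order=6,0,2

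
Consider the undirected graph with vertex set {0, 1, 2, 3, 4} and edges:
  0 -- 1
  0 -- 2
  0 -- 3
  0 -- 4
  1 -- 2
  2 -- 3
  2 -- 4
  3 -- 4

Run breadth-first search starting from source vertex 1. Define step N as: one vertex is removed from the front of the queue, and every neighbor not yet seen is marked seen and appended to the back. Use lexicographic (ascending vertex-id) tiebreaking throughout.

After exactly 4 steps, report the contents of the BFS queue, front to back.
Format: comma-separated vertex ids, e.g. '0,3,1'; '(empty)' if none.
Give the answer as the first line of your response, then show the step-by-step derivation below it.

4

step 1: dequeue 1; queue=[0,2]; order=1
step 2: dequeue 0; queue=[2,3,4]; order=1,0
step 3: dequeue 2; queue=[3,4]; order=1,0,2
step 4: dequeue 3; queue=[4]; order=1,0,2,3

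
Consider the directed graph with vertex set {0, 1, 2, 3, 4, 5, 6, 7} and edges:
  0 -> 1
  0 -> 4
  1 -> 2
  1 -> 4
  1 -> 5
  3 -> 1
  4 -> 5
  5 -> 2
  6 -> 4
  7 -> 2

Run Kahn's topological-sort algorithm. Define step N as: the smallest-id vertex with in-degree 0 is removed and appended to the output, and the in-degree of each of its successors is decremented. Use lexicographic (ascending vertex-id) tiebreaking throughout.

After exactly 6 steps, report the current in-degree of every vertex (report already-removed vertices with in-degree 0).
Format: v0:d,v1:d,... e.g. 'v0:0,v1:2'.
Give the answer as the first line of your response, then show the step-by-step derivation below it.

v0:0,v1:0,v2:1,v3:0,v4:0,v5:0,v6:0,v7:0

step 1: output 0; order=[0]; indeg=(0,1,3,0,2,2,0,0)
step 2: output 3; order=[0,3]; indeg=(0,0,3,0,2,2,0,0)
step 3: output 1; order=[0,3,1]; indeg=(0,0,2,0,1,1,0,0)
step 4: output 6; order=[0,3,1,6]; indeg=(0,0,2,0,0,1,0,0)
step 5: output 4; order=[0,3,1,6,4]; indeg=(0,0,2,0,0,0,0,0)
step 6: output 5; order=[0,3,1,6,4,5]; indeg=(0,0,1,0,0,0,0,0)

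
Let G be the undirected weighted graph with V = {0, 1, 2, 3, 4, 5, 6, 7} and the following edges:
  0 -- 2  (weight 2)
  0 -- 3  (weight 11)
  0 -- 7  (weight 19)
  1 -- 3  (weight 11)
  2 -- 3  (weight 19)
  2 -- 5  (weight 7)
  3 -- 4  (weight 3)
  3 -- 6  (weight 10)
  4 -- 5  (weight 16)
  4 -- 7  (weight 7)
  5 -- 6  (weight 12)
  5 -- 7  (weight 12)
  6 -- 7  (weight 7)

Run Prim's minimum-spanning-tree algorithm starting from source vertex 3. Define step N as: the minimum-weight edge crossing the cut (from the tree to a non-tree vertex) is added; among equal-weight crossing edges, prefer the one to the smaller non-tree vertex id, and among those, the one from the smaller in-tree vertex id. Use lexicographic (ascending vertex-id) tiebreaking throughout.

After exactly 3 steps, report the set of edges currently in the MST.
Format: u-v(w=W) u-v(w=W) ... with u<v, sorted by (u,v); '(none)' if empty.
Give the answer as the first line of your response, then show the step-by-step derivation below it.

3-4(w=3) 4-7(w=7) 6-7(w=7)

step 1: add edge 3-4 (w=3); MST = {3-4(w=3)}
step 2: add edge 4-7 (w=7); MST = {3-4(w=3) 4-7(w=7)}
step 3: add edge 6-7 (w=7); MST = {3-4(w=3) 4-7(w=7) 6-7(w=7)}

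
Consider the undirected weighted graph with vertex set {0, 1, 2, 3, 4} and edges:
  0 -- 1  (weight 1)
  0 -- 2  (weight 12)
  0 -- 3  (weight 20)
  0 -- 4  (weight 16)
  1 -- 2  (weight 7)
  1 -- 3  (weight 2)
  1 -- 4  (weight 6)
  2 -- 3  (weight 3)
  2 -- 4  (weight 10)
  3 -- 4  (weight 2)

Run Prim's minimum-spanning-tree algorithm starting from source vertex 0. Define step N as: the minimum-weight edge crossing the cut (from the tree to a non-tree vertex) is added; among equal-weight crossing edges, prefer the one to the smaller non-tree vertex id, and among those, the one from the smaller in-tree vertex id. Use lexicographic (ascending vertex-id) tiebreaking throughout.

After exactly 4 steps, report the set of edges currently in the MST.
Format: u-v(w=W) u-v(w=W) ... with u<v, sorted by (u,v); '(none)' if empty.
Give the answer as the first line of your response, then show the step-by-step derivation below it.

0-1(w=1) 1-3(w=2) 2-3(w=3) 3-4(w=2)

step 1: add edge 0-1 (w=1); MST = {0-1(w=1)}
step 2: add edge 1-3 (w=2); MST = {0-1(w=1) 1-3(w=2)}
step 3: add edge 3-4 (w=2); MST = {0-1(w=1) 1-3(w=2) 3-4(w=2)}
step 4: add edge 2-3 (w=3); MST = {0-1(w=1) 1-3(w=2) 2-3(w=3) 3-4(w=2)}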